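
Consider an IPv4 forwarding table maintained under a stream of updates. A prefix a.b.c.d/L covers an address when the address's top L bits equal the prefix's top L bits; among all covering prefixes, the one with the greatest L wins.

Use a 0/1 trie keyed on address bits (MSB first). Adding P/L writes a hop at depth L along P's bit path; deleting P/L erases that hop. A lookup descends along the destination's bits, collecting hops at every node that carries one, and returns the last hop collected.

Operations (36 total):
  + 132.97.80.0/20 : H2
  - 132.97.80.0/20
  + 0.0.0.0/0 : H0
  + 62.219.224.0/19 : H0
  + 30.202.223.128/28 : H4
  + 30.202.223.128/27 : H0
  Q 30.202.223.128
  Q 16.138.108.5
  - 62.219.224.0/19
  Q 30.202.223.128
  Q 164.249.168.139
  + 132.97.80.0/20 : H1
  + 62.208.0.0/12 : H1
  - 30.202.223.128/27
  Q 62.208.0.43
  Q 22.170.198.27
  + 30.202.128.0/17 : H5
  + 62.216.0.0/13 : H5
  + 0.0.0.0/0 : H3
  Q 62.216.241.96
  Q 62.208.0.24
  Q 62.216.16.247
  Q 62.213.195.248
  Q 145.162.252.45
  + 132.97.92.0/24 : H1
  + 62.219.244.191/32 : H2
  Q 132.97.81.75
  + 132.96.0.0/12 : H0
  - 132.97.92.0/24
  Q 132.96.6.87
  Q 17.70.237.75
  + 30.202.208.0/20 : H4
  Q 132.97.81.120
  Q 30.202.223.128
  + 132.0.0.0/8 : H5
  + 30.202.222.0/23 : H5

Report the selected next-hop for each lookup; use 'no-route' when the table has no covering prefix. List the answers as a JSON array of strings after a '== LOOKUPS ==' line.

Trace:
  add 132.97.80.0/20 -> H2 at depth 20
  del 132.97.80.0/20 (clear depth 20)
  add 0.0.0.0/0 -> H0 at depth 0
  add 62.219.224.0/19 -> H0 at depth 19
  add 30.202.223.128/28 -> H4 at depth 28
  add 30.202.223.128/27 -> H0 at depth 27
  ? 30.202.223.128  path d0:H0→d1:-→d2:-→d3:-→d4:-→d5:-→d6:-→d7:-→d8:-→d9:-→d10:-→d11:-→d12:-→d13:-→d14:-→d15:-→d16:-→d17:-→d18:-→d19:-→d20:-→d21:-→d22:-→d23:-→d24:-→d25:-→d26:-→d27:H0→d28:H4  best=H4
  ? 16.138.108.5  path d0:H0→d1:-→d2:-→d3:-→d4:-  best=H0
  del 62.219.224.0/19 (clear depth 19)
  ? 30.202.223.128  path d0:H0→d1:-→d2:-→d3:-→d4:-→d5:-→d6:-→d7:-→d8:-→d9:-→d10:-→d11:-→d12:-→d13:-→d14:-→d15:-→d16:-→d17:-→d18:-→d19:-→d20:-→d21:-→d22:-→d23:-→d24:-→d25:-→d26:-→d27:H0→d28:H4  best=H4
  ? 164.249.168.139  path d0:H0→d1:-→d2:-  best=H0
  add 132.97.80.0/20 -> H1 at depth 20
  add 62.208.0.0/12 -> H1 at depth 12
  del 30.202.223.128/27 (clear depth 27)
  ? 62.208.0.43  path d0:H0→d1:-→d2:-→d3:-→d4:-→d5:-→d6:-→d7:-→d8:-→d9:-→d10:-→d11:-→d12:H1  best=H1
  ? 22.170.198.27  path d0:H0→d1:-→d2:-→d3:-→d4:-  best=H0
  add 30.202.128.0/17 -> H5 at depth 17
  add 62.216.0.0/13 -> H5 at depth 13
  add 0.0.0.0/0 -> H3 at depth 0
  ? 62.216.241.96  path d0:H3→d1:-→d2:-→d3:-→d4:-→d5:-→d6:-→d7:-→d8:-→d9:-→d10:-→d11:-→d12:H1→d13:H5→d14:-  best=H5
  ? 62.208.0.24  path d0:H3→d1:-→d2:-→d3:-→d4:-→d5:-→d6:-→d7:-→d8:-→d9:-→d10:-→d11:-→d12:H1  best=H1
  ? 62.216.16.247  path d0:H3→d1:-→d2:-→d3:-→d4:-→d5:-→d6:-→d7:-→d8:-→d9:-→d10:-→d11:-→d12:H1→d13:H5→d14:-  best=H5
  ? 62.213.195.248  path d0:H3→d1:-→d2:-→d3:-→d4:-→d5:-→d6:-→d7:-→d8:-→d9:-→d10:-→d11:-→d12:H1  best=H1
  ? 145.162.252.45  path d0:H3→d1:-→d2:-→d3:-  best=H3
  add 132.97.92.0/24 -> H1 at depth 24
  add 62.219.244.191/32 -> H2 at depth 32
  ? 132.97.81.75  path d0:H3→d1:-→d2:-→d3:-→d4:-→d5:-→d6:-→d7:-→d8:-→d9:-→d10:-→d11:-→d12:-→d13:-→d14:-→d15:-→d16:-→d17:-→d18:-→d19:-→d20:H1  best=H1
  add 132.96.0.0/12 -> H0 at depth 12
  del 132.97.92.0/24 (clear depth 24)
  ? 132.96.6.87  path d0:H3→d1:-→d2:-→d3:-→d4:-→d5:-→d6:-→d7:-→d8:-→d9:-→d10:-→d11:-→d12:H0→d13:-→d14:-→d15:-  best=H0
  ? 17.70.237.75  path d0:H3→d1:-→d2:-→d3:-→d4:-  best=H3
  add 30.202.208.0/20 -> H4 at depth 20
  ? 132.97.81.120  path d0:H3→d1:-→d2:-→d3:-→d4:-→d5:-→d6:-→d7:-→d8:-→d9:-→d10:-→d11:-→d12:H0→d13:-→d14:-→d15:-→d16:-→d17:-→d18:-→d19:-→d20:H1  best=H1
  ? 30.202.223.128  path d0:H3→d1:-→d2:-→d3:-→d4:-→d5:-→d6:-→d7:-→d8:-→d9:-→d10:-→d11:-→d12:-→d13:-→d14:-→d15:-→d16:-→d17:H5→d18:-→d19:-→d20:H4→d21:-→d22:-→d23:-→d24:-→d25:-→d26:-→d27:-→d28:H4  best=H4
  add 132.0.0.0/8 -> H5 at depth 8
  add 30.202.222.0/23 -> H5 at depth 23

== LOOKUPS ==
["H4","H0","H4","H0","H1","H0","H5","H1","H5","H1","H3","H1","H0","H3","H1","H4"]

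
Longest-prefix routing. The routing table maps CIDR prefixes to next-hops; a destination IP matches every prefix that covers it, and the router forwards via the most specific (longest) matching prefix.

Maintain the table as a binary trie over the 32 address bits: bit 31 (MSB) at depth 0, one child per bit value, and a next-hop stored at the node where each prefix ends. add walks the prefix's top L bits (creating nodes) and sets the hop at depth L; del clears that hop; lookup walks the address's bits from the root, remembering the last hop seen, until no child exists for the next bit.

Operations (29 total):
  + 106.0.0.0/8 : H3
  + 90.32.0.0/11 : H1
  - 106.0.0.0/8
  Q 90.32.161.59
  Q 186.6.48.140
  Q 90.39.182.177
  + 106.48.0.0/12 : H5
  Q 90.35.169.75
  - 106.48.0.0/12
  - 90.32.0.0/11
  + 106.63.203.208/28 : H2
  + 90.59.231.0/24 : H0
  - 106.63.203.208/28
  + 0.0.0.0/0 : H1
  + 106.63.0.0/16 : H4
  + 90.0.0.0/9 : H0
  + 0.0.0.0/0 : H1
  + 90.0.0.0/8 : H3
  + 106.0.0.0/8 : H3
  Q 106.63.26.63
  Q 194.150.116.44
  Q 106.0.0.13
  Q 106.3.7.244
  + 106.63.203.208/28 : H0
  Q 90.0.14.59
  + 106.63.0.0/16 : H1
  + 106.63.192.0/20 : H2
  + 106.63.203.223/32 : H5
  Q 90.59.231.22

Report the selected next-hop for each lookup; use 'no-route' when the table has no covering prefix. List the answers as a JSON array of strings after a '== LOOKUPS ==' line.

Apply in order:
  add 106.0.0.0/8 -> H3 at depth 8
  add 90.32.0.0/11 -> H1 at depth 11
  - 106.0.0.0/8 clear@8
  Q 90.32.161.59: descend 01011010001 ; hops seen [H1] ; pick H1
  Q 186.6.48.140: descend ε ; hops seen [∅] ; pick no-route
  Q 90.39.182.177: descend 01011010001 ; hops seen [H1] ; pick H1
  add 106.48.0.0/12 -> H5 at depth 12
  Q 90.35.169.75: descend 01011010001 ; hops seen [H1] ; pick H1
  - 106.48.0.0/12 clear@12
  - 90.32.0.0/11 clear@11
  add 106.63.203.208/28 -> H2 at depth 28
  add 90.59.231.0/24 -> H0 at depth 24
  - 106.63.203.208/28 clear@28
  add 0.0.0.0/0 -> H1 at depth 0
  add 106.63.0.0/16 -> H4 at depth 16
  add 90.0.0.0/9 -> H0 at depth 9
  add 0.0.0.0/0 -> H1 at depth 0
  add 90.0.0.0/8 -> H3 at depth 8
  add 106.0.0.0/8 -> H3 at depth 8
  Q 106.63.26.63: descend 0110101000111111 ; hops seen [H1,H3,H4] ; pick H4
  Q 194.150.116.44: descend ε ; hops seen [H1] ; pick H1
  Q 106.0.0.13: descend 0110101000 ; hops seen [H1,H3] ; pick H3
  Q 106.3.7.244: descend 0110101000 ; hops seen [H1,H3] ; pick H3
  add 106.63.203.208/28 -> H0 at depth 28
  Q 90.0.14.59: descend 0101101000 ; hops seen [H1,H3,H0] ; pick H0
  add 106.63.0.0/16 -> H1 at depth 16
  add 106.63.192.0/20 -> H2 at depth 20
  add 106.63.203.223/32 -> H5 at depth 32
  Q 90.59.231.22: descend 010110100011101111100111 ; hops seen [H1,H3,H0,H0] ; pick H0

== LOOKUPS ==
["H1","no-route","H1","H1","H4","H1","H3","H3","H0","H0"]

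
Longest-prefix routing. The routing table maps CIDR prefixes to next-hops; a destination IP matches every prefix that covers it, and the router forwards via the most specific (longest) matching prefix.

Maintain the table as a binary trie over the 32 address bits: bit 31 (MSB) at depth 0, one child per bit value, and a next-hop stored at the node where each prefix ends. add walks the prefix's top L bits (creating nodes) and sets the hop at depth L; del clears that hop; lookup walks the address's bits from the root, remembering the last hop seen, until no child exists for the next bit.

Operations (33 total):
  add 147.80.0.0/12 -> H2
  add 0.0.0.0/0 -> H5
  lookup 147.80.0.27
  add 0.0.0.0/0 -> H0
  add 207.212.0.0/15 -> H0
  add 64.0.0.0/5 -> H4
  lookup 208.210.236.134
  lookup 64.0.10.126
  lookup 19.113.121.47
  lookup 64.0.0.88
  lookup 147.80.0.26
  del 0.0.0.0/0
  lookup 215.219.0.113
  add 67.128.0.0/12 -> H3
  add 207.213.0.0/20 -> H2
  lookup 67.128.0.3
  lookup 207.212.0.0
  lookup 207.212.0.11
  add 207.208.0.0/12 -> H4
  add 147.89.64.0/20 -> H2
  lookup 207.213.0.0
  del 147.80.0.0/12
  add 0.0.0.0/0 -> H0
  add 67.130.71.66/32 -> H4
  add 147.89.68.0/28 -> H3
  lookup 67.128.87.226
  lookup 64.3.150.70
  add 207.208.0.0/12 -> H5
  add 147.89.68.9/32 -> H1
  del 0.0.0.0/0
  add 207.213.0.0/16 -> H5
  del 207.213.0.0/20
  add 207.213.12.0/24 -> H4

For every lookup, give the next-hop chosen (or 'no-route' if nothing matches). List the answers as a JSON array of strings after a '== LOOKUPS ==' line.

Trace:
  + 147.80.0.0/12 (H2) depth=12
  + 0.0.0.0/0 (H5) depth=0
  lookup 147.80.0.27: bits 100100110101 walk d0:H5→d1:-→d2:-→d3:-→d4:-→d5:-→d6:-→d7:-→d8:-→d9:-→d10:-→d11:-→d12:H2 -> H2
  + 0.0.0.0/0 (H0) depth=0
  + 207.212.0.0/15 (H0) depth=15
  + 64.0.0.0/5 (H4) depth=5
  lookup 208.210.236.134: bits 110 walk d0:H0→d1:-→d2:-→d3:- -> H0
  lookup 64.0.10.126: bits 01000 walk d0:H0→d1:-→d2:-→d3:-→d4:-→d5:H4 -> H4
  lookup 19.113.121.47: bits 0 walk d0:H0→d1:- -> H0
  lookup 64.0.0.88: bits 01000 walk d0:H0→d1:-→d2:-→d3:-→d4:-→d5:H4 -> H4
  lookup 147.80.0.26: bits 100100110101 walk d0:H0→d1:-→d2:-→d3:-→d4:-→d5:-→d6:-→d7:-→d8:-→d9:-→d10:-→d11:-→d12:H2 -> H2
  - 0.0.0.0/0 clear@0
  lookup 215.219.0.113: bits 110 walk d0:-→d1:-→d2:-→d3:- -> no-route
  + 67.128.0.0/12 (H3) depth=12
  + 207.213.0.0/20 (H2) depth=20
  lookup 67.128.0.3: bits 010000111000 walk d0:-→d1:-→d2:-→d3:-→d4:-→d5:H4→d6:-→d7:-→d8:-→d9:-→d10:-→d11:-→d12:H3 -> H3
  lookup 207.212.0.0: bits 110011111101010 walk d0:-→d1:-→d2:-→d3:-→d4:-→d5:-→d6:-→d7:-→d8:-→d9:-→d10:-→d11:-→d12:-→d13:-→d14:-→d15:H0 -> H0
  lookup 207.212.0.11: bits 110011111101010 walk d0:-→d1:-→d2:-→d3:-→d4:-→d5:-→d6:-→d7:-→d8:-→d9:-→d10:-→d11:-→d12:-→d13:-→d14:-→d15:H0 -> H0
  + 207.208.0.0/12 (H4) depth=12
  + 147.89.64.0/20 (H2) depth=20
  lookup 207.213.0.0: bits 11001111110101010000 walk d0:-→d1:-→d2:-→d3:-→d4:-→d5:-→d6:-→d7:-→d8:-→d9:-→d10:-→d11:-→d12:H4→d13:-→d14:-→d15:H0→d16:-→d17:-→d18:-→d19:-→d20:H2 -> H2
  - 147.80.0.0/12 clear@12
  + 0.0.0.0/0 (H0) depth=0
  + 67.130.71.66/32 (H4) depth=32
  + 147.89.68.0/28 (H3) depth=28
  lookup 67.128.87.226: bits 01000011100000 walk d0:H0→d1:-→d2:-→d3:-→d4:-→d5:H4→d6:-→d7:-→d8:-→d9:-→d10:-→d11:-→d12:H3→d13:-→d14:- -> H3
  lookup 64.3.150.70: bits 010000 walk d0:H0→d1:-→d2:-→d3:-→d4:-→d5:H4→d6:- -> H4
  + 207.208.0.0/12 (H5) depth=12
  + 147.89.68.9/32 (H1) depth=32
  - 0.0.0.0/0 clear@0
  + 207.213.0.0/16 (H5) depth=16
  - 207.213.0.0/20 clear@20
  + 207.213.12.0/24 (H4) depth=24

== LOOKUPS ==
["H2","H0","H4","H0","H4","H2","no-route","H3","H0","H0","H2","H3","H4"]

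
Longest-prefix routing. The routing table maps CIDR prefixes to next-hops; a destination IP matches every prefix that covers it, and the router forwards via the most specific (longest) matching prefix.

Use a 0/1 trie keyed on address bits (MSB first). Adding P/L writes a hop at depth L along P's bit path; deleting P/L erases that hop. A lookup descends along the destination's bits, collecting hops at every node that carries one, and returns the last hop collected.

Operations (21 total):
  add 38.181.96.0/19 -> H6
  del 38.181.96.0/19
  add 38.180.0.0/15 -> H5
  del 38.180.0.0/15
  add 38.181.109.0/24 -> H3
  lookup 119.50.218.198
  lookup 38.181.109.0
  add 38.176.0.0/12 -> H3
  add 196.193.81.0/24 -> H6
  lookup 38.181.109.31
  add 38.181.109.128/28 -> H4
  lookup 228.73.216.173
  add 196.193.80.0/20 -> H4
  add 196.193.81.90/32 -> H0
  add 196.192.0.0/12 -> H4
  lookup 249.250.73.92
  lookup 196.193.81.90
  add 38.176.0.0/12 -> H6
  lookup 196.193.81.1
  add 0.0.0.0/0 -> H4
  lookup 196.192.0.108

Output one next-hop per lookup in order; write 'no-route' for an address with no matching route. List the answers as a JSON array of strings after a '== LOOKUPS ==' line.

Apply in order:
  + 38.181.96.0/19 (H6) depth=19
  del 38.181.96.0/19 (clear depth 19)
  + 38.180.0.0/15 (H5) depth=15
  del 38.180.0.0/15 (clear depth 15)
  + 38.181.109.0/24 (H3) depth=24
  lookup 119.50.218.198: bits 0 walk d0:-→d1:- -> no-route
  lookup 38.181.109.0: bits 001001101011010101101101 walk d0:-→d1:-→d2:-→d3:-→d4:-→d5:-→d6:-→d7:-→d8:-→d9:-→d10:-→d11:-→d12:-→d13:-→d14:-→d15:-→d16:-→d17:-→d18:-→d19:-→d20:-→d21:-→d22:-→d23:-→d24:H3 -> H3
  + 38.176.0.0/12 (H3) depth=12
  + 196.193.81.0/24 (H6) depth=24
  lookup 38.181.109.31: bits 001001101011010101101101 walk d0:-→d1:-→d2:-→d3:-→d4:-→d5:-→d6:-→d7:-→d8:-→d9:-→d10:-→d11:-→d12:H3→d13:-→d14:-→d15:-→d16:-→d17:-→d18:-→d19:-→d20:-→d21:-→d22:-→d23:-→d24:H3 -> H3
  + 38.181.109.128/28 (H4) depth=28
  lookup 228.73.216.173: bits 11 walk d0:-→d1:-→d2:- -> no-route
  + 196.193.80.0/20 (H4) depth=20
  + 196.193.81.90/32 (H0) depth=32
  + 196.192.0.0/12 (H4) depth=12
  lookup 249.250.73.92: bits 11 walk d0:-→d1:-→d2:- -> no-route
  lookup 196.193.81.90: bits 11000100110000010101000101011010 walk d0:-→d1:-→d2:-→d3:-→d4:-→d5:-→d6:-→d7:-→d8:-→d9:-→d10:-→d11:-→d12:H4→d13:-→d14:-→d15:-→d16:-→d17:-→d18:-→d19:-→d20:H4→d21:-→d22:-→d23:-→d24:H6→d25:-→d26:-→d27:-→d28:-→d29:-→d30:-→d31:-→d32:H0 -> H0
  + 38.176.0.0/12 (H6) depth=12
  lookup 196.193.81.1: bits 1100010011000001010100010 walk d0:-→d1:-→d2:-→d3:-→d4:-→d5:-→d6:-→d7:-→d8:-→d9:-→d10:-→d11:-→d12:H4→d13:-→d14:-→d15:-→d16:-→d17:-→d18:-→d19:-→d20:H4→d21:-→d22:-→d23:-→d24:H6→d25:- -> H6
  + 0.0.0.0/0 (H4) depth=0
  lookup 196.192.0.108: bits 110001001100000 walk d0:H4→d1:-→d2:-→d3:-→d4:-→d5:-→d6:-→d7:-→d8:-→d9:-→d10:-→d11:-→d12:H4→d13:-→d14:-→d15:- -> H4

== LOOKUPS ==
["no-route","H3","H3","no-route","no-route","H0","H6","H4"]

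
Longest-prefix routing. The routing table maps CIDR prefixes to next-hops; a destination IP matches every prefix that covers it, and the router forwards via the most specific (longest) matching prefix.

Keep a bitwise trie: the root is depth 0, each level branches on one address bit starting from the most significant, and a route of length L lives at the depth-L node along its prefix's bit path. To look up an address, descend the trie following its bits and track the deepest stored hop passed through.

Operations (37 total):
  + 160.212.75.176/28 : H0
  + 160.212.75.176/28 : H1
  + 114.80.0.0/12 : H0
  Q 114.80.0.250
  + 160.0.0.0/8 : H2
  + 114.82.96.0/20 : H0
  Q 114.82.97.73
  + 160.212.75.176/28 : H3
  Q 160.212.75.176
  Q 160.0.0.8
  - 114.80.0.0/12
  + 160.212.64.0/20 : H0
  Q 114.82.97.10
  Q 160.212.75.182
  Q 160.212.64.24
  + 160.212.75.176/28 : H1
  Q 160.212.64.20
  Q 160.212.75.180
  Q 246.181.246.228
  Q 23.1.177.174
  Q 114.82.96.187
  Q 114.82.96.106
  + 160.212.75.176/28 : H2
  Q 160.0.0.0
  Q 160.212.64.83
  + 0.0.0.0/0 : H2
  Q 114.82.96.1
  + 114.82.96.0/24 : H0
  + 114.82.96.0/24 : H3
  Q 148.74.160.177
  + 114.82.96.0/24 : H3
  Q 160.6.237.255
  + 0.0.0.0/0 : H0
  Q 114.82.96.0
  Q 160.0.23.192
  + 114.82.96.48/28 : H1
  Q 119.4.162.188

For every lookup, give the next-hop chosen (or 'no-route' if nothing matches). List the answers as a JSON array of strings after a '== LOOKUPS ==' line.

Trace:
  add 160.212.75.176/28 -> H0 at depth 28
  add 160.212.75.176/28 -> H1 at depth 28
  add 114.80.0.0/12 -> H0 at depth 12
  lookup 114.80.0.250: bits 011100100101 walk d0:-→d1:-→d2:-→d3:-→d4:-→d5:-→d6:-→d7:-→d8:-→d9:-→d10:-→d11:-→d12:H0 -> H0
  add 160.0.0.0/8 -> H2 at depth 8
  add 114.82.96.0/20 -> H0 at depth 20
  lookup 114.82.97.73: bits 01110010010100100110 walk d0:-→d1:-→d2:-→d3:-→d4:-→d5:-→d6:-→d7:-→d8:-→d9:-→d10:-→d11:-→d12:H0→d13:-→d14:-→d15:-→d16:-→d17:-→d18:-→d19:-→d20:H0 -> H0
  add 160.212.75.176/28 -> H3 at depth 28
  lookup 160.212.75.176: bits 1010000011010100010010111011 walk d0:-→d1:-→d2:-→d3:-→d4:-→d5:-→d6:-→d7:-→d8:H2→d9:-→d10:-→d11:-→d12:-→d13:-→d14:-→d15:-→d16:-→d17:-→d18:-→d19:-→d20:-→d21:-→d22:-→d23:-→d24:-→d25:-→d26:-→d27:-→d28:H3 -> H3
  lookup 160.0.0.8: bits 10100000 walk d0:-→d1:-→d2:-→d3:-→d4:-→d5:-→d6:-→d7:-→d8:H2 -> H2
  - 114.80.0.0/12 clear@12
  add 160.212.64.0/20 -> H0 at depth 20
  lookup 114.82.97.10: bits 01110010010100100110 walk d0:-→d1:-→d2:-→d3:-→d4:-→d5:-→d6:-→d7:-→d8:-→d9:-→d10:-→d11:-→d12:-→d13:-→d14:-→d15:-→d16:-→d17:-→d18:-→d19:-→d20:H0 -> H0
  lookup 160.212.75.182: bits 1010000011010100010010111011 walk d0:-→d1:-→d2:-→d3:-→d4:-→d5:-→d6:-→d7:-→d8:H2→d9:-→d10:-→d11:-→d12:-→d13:-→d14:-→d15:-→d16:-→d17:-→d18:-→d19:-→d20:H0→d21:-→d22:-→d23:-→d24:-→d25:-→d26:-→d27:-→d28:H3 -> H3
  lookup 160.212.64.24: bits 10100000110101000100 walk d0:-→d1:-→d2:-→d3:-→d4:-→d5:-→d6:-→d7:-→d8:H2→d9:-→d10:-→d11:-→d12:-→d13:-→d14:-→d15:-→d16:-→d17:-→d18:-→d19:-→d20:H0 -> H0
  add 160.212.75.176/28 -> H1 at depth 28
  lookup 160.212.64.20: bits 10100000110101000100 walk d0:-→d1:-→d2:-→d3:-→d4:-→d5:-→d6:-→d7:-→d8:H2→d9:-→d10:-→d11:-→d12:-→d13:-→d14:-→d15:-→d16:-→d17:-→d18:-→d19:-→d20:H0 -> H0
  lookup 160.212.75.180: bits 1010000011010100010010111011 walk d0:-→d1:-→d2:-→d3:-→d4:-→d5:-→d6:-→d7:-→d8:H2→d9:-→d10:-→d11:-→d12:-→d13:-→d14:-→d15:-→d16:-→d17:-→d18:-→d19:-→d20:H0→d21:-→d22:-→d23:-→d24:-→d25:-→d26:-→d27:-→d28:H1 -> H1
  lookup 246.181.246.228: bits 1 walk d0:-→d1:- -> no-route
  lookup 23.1.177.174: bits 0 walk d0:-→d1:- -> no-route
  lookup 114.82.96.187: bits 01110010010100100110 walk d0:-→d1:-→d2:-→d3:-→d4:-→d5:-→d6:-→d7:-→d8:-→d9:-→d10:-→d11:-→d12:-→d13:-→d14:-→d15:-→d16:-→d17:-→d18:-→d19:-→d20:H0 -> H0
  lookup 114.82.96.106: bits 01110010010100100110 walk d0:-→d1:-→d2:-→d3:-→d4:-→d5:-→d6:-→d7:-→d8:-→d9:-→d10:-→d11:-→d12:-→d13:-→d14:-→d15:-→d16:-→d17:-→d18:-→d19:-→d20:H0 -> H0
  add 160.212.75.176/28 -> H2 at depth 28
  lookup 160.0.0.0: bits 10100000 walk d0:-→d1:-→d2:-→d3:-→d4:-→d5:-→d6:-→d7:-→d8:H2 -> H2
  lookup 160.212.64.83: bits 10100000110101000100 walk d0:-→d1:-→d2:-→d3:-→d4:-→d5:-→d6:-→d7:-→d8:H2→d9:-→d10:-→d11:-→d12:-→d13:-→d14:-→d15:-→d16:-→d17:-→d18:-→d19:-→d20:H0 -> H0
  add 0.0.0.0/0 -> H2 at depth 0
  lookup 114.82.96.1: bits 01110010010100100110 walk d0:H2→d1:-→d2:-→d3:-→d4:-→d5:-→d6:-→d7:-→d8:-→d9:-→d10:-→d11:-→d12:-→d13:-→d14:-→d15:-→d16:-→d17:-→d18:-→d19:-→d20:H0 -> H0
  add 114.82.96.0/24 -> H0 at depth 24
  add 114.82.96.0/24 -> H3 at depth 24
  lookup 148.74.160.177: bits 10 walk d0:H2→d1:-→d2:- -> H2
  add 114.82.96.0/24 -> H3 at depth 24
  lookup 160.6.237.255: bits 10100000 walk d0:H2→d1:-→d2:-→d3:-→d4:-→d5:-→d6:-→d7:-→d8:H2 -> H2
  add 0.0.0.0/0 -> H0 at depth 0
  lookup 114.82.96.0: bits 011100100101001001100000 walk d0:H0→d1:-→d2:-→d3:-→d4:-→d5:-→d6:-→d7:-→d8:-→d9:-→d10:-→d11:-→d12:-→d13:-→d14:-→d15:-→d16:-→d17:-→d18:-→d19:-→d20:H0→d21:-→d22:-→d23:-→d24:H3 -> H3
  lookup 160.0.23.192: bits 10100000 walk d0:H0→d1:-→d2:-→d3:-→d4:-→d5:-→d6:-→d7:-→d8:H2 -> H2
  add 114.82.96.48/28 -> H1 at depth 28
  lookup 119.4.162.188: bits 01110 walk d0:H0→d1:-→d2:-→d3:-→d4:-→d5:- -> H0

== LOOKUPS ==
["H0","H0","H3","H2","H0","H3","H0","H0","H1","no-route","no-route","H0","H0","H2","H0","H0","H2","H2","H3","H2","H0"]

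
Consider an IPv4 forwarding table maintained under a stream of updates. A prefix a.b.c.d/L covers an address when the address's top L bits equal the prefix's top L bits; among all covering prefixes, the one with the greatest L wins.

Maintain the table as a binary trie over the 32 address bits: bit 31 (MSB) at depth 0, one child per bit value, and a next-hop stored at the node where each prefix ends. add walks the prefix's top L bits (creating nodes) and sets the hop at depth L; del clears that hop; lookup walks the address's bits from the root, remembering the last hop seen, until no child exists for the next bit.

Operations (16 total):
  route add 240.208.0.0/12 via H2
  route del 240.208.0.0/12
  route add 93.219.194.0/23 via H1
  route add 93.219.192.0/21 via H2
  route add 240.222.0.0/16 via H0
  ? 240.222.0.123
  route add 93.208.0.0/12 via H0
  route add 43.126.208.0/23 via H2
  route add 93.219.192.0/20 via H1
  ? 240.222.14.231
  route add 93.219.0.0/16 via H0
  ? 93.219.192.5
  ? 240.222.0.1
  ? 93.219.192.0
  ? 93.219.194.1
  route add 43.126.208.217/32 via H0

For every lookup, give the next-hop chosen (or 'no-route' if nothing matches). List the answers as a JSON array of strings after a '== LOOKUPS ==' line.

Trace:
  + 240.208.0.0/12 (H2) depth=12
  - 240.208.0.0/12 clear@12
  + 93.219.194.0/23 (H1) depth=23
  + 93.219.192.0/21 (H2) depth=21
  + 240.222.0.0/16 (H0) depth=16
  lookup 240.222.0.123: bits 1111000011011110 walk d0:-→d1:-→d2:-→d3:-→d4:-→d5:-→d6:-→d7:-→d8:-→d9:-→d10:-→d11:-→d12:-→d13:-→d14:-→d15:-→d16:H0 -> H0
  + 93.208.0.0/12 (H0) depth=12
  + 43.126.208.0/23 (H2) depth=23
  + 93.219.192.0/20 (H1) depth=20
  lookup 240.222.14.231: bits 1111000011011110 walk d0:-→d1:-→d2:-→d3:-→d4:-→d5:-→d6:-→d7:-→d8:-→d9:-→d10:-→d11:-→d12:-→d13:-→d14:-→d15:-→d16:H0 -> H0
  + 93.219.0.0/16 (H0) depth=16
  lookup 93.219.192.5: bits 0101110111011011110000 walk d0:-→d1:-→d2:-→d3:-→d4:-→d5:-→d6:-→d7:-→d8:-→d9:-→d10:-→d11:-→d12:H0→d13:-→d14:-→d15:-→d16:H0→d17:-→d18:-→d19:-→d20:H1→d21:H2→d22:- -> H2
  lookup 240.222.0.1: bits 1111000011011110 walk d0:-→d1:-→d2:-→d3:-→d4:-→d5:-→d6:-→d7:-→d8:-→d9:-→d10:-→d11:-→d12:-→d13:-→d14:-→d15:-→d16:H0 -> H0
  lookup 93.219.192.0: bits 0101110111011011110000 walk d0:-→d1:-→d2:-→d3:-→d4:-→d5:-→d6:-→d7:-→d8:-→d9:-→d10:-→d11:-→d12:H0→d13:-→d14:-→d15:-→d16:H0→d17:-→d18:-→d19:-→d20:H1→d21:H2→d22:- -> H2
  lookup 93.219.194.1: bits 01011101110110111100001 walk d0:-→d1:-→d2:-→d3:-→d4:-→d5:-→d6:-→d7:-→d8:-→d9:-→d10:-→d11:-→d12:H0→d13:-→d14:-→d15:-→d16:H0→d17:-→d18:-→d19:-→d20:H1→d21:H2→d22:-→d23:H1 -> H1
  + 43.126.208.217/32 (H0) depth=32

== LOOKUPS ==
["H0","H0","H2","H0","H2","H1"]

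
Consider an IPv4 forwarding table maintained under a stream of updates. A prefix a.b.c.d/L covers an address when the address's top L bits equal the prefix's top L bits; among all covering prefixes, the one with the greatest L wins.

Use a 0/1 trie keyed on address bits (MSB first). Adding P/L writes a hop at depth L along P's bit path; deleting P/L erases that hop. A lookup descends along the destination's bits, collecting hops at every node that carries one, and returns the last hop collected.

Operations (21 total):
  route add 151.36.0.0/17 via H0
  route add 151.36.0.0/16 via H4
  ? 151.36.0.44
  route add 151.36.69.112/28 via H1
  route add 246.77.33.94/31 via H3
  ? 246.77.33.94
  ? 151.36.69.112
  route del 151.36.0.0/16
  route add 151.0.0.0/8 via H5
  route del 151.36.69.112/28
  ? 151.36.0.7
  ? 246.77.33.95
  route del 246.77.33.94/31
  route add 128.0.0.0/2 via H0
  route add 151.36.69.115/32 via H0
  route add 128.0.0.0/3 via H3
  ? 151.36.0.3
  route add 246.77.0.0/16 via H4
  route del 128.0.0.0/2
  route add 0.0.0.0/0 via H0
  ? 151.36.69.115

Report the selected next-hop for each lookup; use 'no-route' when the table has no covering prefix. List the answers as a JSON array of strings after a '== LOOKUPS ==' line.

Trace:
  add 151.36.0.0/17 -> H0 at depth 17
  add 151.36.0.0/16 -> H4 at depth 16
  lookup 151.36.0.44: bits 10010111001001000 walk d0:-→d1:-→d2:-→d3:-→d4:-→d5:-→d6:-→d7:-→d8:-→d9:-→d10:-→d11:-→d12:-→d13:-→d14:-→d15:-→d16:H4→d17:H0 -> H0
  add 151.36.69.112/28 -> H1 at depth 28
  add 246.77.33.94/31 -> H3 at depth 31
  lookup 246.77.33.94: bits 1111011001001101001000010101111 walk d0:-→d1:-→d2:-→d3:-→d4:-→d5:-→d6:-→d7:-→d8:-→d9:-→d10:-→d11:-→d12:-→d13:-→d14:-→d15:-→d16:-→d17:-→d18:-→d19:-→d20:-→d21:-→d22:-→d23:-→d24:-→d25:-→d26:-→d27:-→d28:-→d29:-→d30:-→d31:H3 -> H3
  lookup 151.36.69.112: bits 1001011100100100010001010111 walk d0:-→d1:-→d2:-→d3:-→d4:-→d5:-→d6:-→d7:-→d8:-→d9:-→d10:-→d11:-→d12:-→d13:-→d14:-→d15:-→d16:H4→d17:H0→d18:-→d19:-→d20:-→d21:-→d22:-→d23:-→d24:-→d25:-→d26:-→d27:-→d28:H1 -> H1
  - 151.36.0.0/16 clear@16
  add 151.0.0.0/8 -> H5 at depth 8
  - 151.36.69.112/28 clear@28
  lookup 151.36.0.7: bits 10010111001001000 walk d0:-→d1:-→d2:-→d3:-→d4:-→d5:-→d6:-→d7:-→d8:H5→d9:-→d10:-→d11:-→d12:-→d13:-→d14:-→d15:-→d16:-→d17:H0 -> H0
  lookup 246.77.33.95: bits 1111011001001101001000010101111 walk d0:-→d1:-→d2:-→d3:-→d4:-→d5:-→d6:-→d7:-→d8:-→d9:-→d10:-→d11:-→d12:-→d13:-→d14:-→d15:-→d16:-→d17:-→d18:-→d19:-→d20:-→d21:-→d22:-→d23:-→d24:-→d25:-→d26:-→d27:-→d28:-→d29:-→d30:-→d31:H3 -> H3
  - 246.77.33.94/31 clear@31
  add 128.0.0.0/2 -> H0 at depth 2
  add 151.36.69.115/32 -> H0 at depth 32
  add 128.0.0.0/3 -> H3 at depth 3
  lookup 151.36.0.3: bits 10010111001001000 walk d0:-→d1:-→d2:H0→d3:H3→d4:-→d5:-→d6:-→d7:-→d8:H5→d9:-→d10:-→d11:-→d12:-→d13:-→d14:-→d15:-→d16:-→d17:H0 -> H0
  add 246.77.0.0/16 -> H4 at depth 16
  - 128.0.0.0/2 clear@2
  add 0.0.0.0/0 -> H0 at depth 0
  lookup 151.36.69.115: bits 10010111001001000100010101110011 walk d0:H0→d1:-→d2:-→d3:H3→d4:-→d5:-→d6:-→d7:-→d8:H5→d9:-→d10:-→d11:-→d12:-→d13:-→d14:-→d15:-→d16:-→d17:H0→d18:-→d19:-→d20:-→d21:-→d22:-→d23:-→d24:-→d25:-→d26:-→d27:-→d28:-→d29:-→d30:-→d31:-→d32:H0 -> H0

== LOOKUPS ==
["H0","H3","H1","H0","H3","H0","H0"]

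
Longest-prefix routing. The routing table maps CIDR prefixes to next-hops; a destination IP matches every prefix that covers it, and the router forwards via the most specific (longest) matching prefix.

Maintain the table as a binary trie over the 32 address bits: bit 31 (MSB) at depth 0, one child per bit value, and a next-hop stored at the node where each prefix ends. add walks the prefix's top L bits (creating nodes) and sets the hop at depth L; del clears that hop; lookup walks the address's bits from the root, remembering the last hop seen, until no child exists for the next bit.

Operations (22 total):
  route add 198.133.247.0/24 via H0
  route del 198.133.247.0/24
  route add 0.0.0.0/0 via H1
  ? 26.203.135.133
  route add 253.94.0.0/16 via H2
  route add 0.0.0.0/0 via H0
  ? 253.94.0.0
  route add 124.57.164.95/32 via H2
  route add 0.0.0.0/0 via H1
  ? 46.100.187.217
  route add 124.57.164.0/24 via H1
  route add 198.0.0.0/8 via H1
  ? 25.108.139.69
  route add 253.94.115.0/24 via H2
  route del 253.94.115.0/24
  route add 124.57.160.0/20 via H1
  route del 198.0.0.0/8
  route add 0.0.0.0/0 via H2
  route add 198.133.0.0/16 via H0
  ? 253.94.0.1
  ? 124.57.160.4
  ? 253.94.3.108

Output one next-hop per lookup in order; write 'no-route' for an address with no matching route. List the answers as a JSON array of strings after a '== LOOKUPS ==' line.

Trace:
  + 198.133.247.0/24 (H0) depth=24
  del 198.133.247.0/24 (clear depth 24)
  + 0.0.0.0/0 (H1) depth=0
  Q 26.203.135.133: descend ε ; hops seen [H1] ; pick H1
  + 253.94.0.0/16 (H2) depth=16
  + 0.0.0.0/0 (H0) depth=0
  Q 253.94.0.0: descend 1111110101011110 ; hops seen [H0,H2] ; pick H2
  + 124.57.164.95/32 (H2) depth=32
  + 0.0.0.0/0 (H1) depth=0
  Q 46.100.187.217: descend 0 ; hops seen [H1] ; pick H1
  + 124.57.164.0/24 (H1) depth=24
  + 198.0.0.0/8 (H1) depth=8
  Q 25.108.139.69: descend 0 ; hops seen [H1] ; pick H1
  + 253.94.115.0/24 (H2) depth=24
  del 253.94.115.0/24 (clear depth 24)
  + 124.57.160.0/20 (H1) depth=20
  del 198.0.0.0/8 (clear depth 8)
  + 0.0.0.0/0 (H2) depth=0
  + 198.133.0.0/16 (H0) depth=16
  Q 253.94.0.1: descend 11111101010111100 ; hops seen [H2,H2] ; pick H2
  Q 124.57.160.4: descend 011111000011100110100 ; hops seen [H2,H1] ; pick H1
  Q 253.94.3.108: descend 11111101010111100 ; hops seen [H2,H2] ; pick H2

== LOOKUPS ==
["H1","H2","H1","H1","H2","H1","H2"]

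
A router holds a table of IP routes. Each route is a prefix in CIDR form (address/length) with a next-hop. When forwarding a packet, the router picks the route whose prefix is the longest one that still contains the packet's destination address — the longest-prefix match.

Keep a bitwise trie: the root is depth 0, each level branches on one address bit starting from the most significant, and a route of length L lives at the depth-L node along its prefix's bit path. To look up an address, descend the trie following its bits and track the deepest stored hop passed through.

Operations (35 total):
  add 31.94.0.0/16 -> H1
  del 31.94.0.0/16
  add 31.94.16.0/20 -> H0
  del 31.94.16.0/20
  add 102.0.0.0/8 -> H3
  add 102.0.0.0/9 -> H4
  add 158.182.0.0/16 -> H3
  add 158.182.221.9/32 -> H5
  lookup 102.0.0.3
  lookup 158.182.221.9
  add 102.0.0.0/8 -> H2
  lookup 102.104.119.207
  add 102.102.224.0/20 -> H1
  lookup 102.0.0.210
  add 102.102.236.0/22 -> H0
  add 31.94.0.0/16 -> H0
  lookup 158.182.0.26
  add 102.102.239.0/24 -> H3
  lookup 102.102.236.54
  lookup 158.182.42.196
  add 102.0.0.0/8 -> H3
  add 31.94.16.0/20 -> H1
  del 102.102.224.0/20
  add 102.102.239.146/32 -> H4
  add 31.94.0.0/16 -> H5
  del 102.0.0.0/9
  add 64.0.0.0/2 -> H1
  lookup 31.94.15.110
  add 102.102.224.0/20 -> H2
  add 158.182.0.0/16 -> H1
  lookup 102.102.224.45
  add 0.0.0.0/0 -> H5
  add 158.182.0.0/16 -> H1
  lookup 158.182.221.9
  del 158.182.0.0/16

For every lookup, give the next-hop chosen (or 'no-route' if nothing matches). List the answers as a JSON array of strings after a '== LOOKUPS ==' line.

Trace:
  add 31.94.0.0/16 -> H1 at depth 16
  - 31.94.0.0/16 clear@16
  add 31.94.16.0/20 -> H0 at depth 20
  - 31.94.16.0/20 clear@20
  add 102.0.0.0/8 -> H3 at depth 8
  add 102.0.0.0/9 -> H4 at depth 9
  add 158.182.0.0/16 -> H3 at depth 16
  add 158.182.221.9/32 -> H5 at depth 32
  lookup 102.0.0.3: bits 011001100 walk d0:-→d1:-→d2:-→d3:-→d4:-→d5:-→d6:-→d7:-→d8:H3→d9:H4 -> H4
  lookup 158.182.221.9: bits 10011110101101101101110100001001 walk d0:-→d1:-→d2:-→d3:-→d4:-→d5:-→d6:-→d7:-→d8:-→d9:-→d10:-→d11:-→d12:-→d13:-→d14:-→d15:-→d16:H3→d17:-→d18:-→d19:-→d20:-→d21:-→d22:-→d23:-→d24:-→d25:-→d26:-→d27:-→d28:-→d29:-→d30:-→d31:-→d32:H5 -> H5
  add 102.0.0.0/8 -> H2 at depth 8
  lookup 102.104.119.207: bits 011001100 walk d0:-→d1:-→d2:-→d3:-→d4:-→d5:-→d6:-→d7:-→d8:H2→d9:H4 -> H4
  add 102.102.224.0/20 -> H1 at depth 20
  lookup 102.0.0.210: bits 011001100 walk d0:-→d1:-→d2:-→d3:-→d4:-→d5:-→d6:-→d7:-→d8:H2→d9:H4 -> H4
  add 102.102.236.0/22 -> H0 at depth 22
  add 31.94.0.0/16 -> H0 at depth 16
  lookup 158.182.0.26: bits 1001111010110110 walk d0:-→d1:-→d2:-→d3:-→d4:-→d5:-→d6:-→d7:-→d8:-→d9:-→d10:-→d11:-→d12:-→d13:-→d14:-→d15:-→d16:H3 -> H3
  add 102.102.239.0/24 -> H3 at depth 24
  lookup 102.102.236.54: bits 0110011001100110111011 walk d0:-→d1:-→d2:-→d3:-→d4:-→d5:-→d6:-→d7:-→d8:H2→d9:H4→d10:-→d11:-→d12:-→d13:-→d14:-→d15:-→d16:-→d17:-→d18:-→d19:-→d20:H1→d21:-→d22:H0 -> H0
  lookup 158.182.42.196: bits 1001111010110110 walk d0:-→d1:-→d2:-→d3:-→d4:-→d5:-→d6:-→d7:-→d8:-→d9:-→d10:-→d11:-→d12:-→d13:-→d14:-→d15:-→d16:H3 -> H3
  add 102.0.0.0/8 -> H3 at depth 8
  add 31.94.16.0/20 -> H1 at depth 20
  - 102.102.224.0/20 clear@20
  add 102.102.239.146/32 -> H4 at depth 32
  add 31.94.0.0/16 -> H5 at depth 16
  - 102.0.0.0/9 clear@9
  add 64.0.0.0/2 -> H1 at depth 2
  lookup 31.94.15.110: bits 0001111101011110000 walk d0:-→d1:-→d2:-→d3:-→d4:-→d5:-→d6:-→d7:-→d8:-→d9:-→d10:-→d11:-→d12:-→d13:-→d14:-→d15:-→d16:H5→d17:-→d18:-→d19:- -> H5
  add 102.102.224.0/20 -> H2 at depth 20
  add 158.182.0.0/16 -> H1 at depth 16
  lookup 102.102.224.45: bits 01100110011001101110 walk d0:-→d1:-→d2:H1→d3:-→d4:-→d5:-→d6:-→d7:-→d8:H3→d9:-→d10:-→d11:-→d12:-→d13:-→d14:-→d15:-→d16:-→d17:-→d18:-→d19:-→d20:H2 -> H2
  add 0.0.0.0/0 -> H5 at depth 0
  add 158.182.0.0/16 -> H1 at depth 16
  lookup 158.182.221.9: bits 10011110101101101101110100001001 walk d0:H5→d1:-→d2:-→d3:-→d4:-→d5:-→d6:-→d7:-→d8:-→d9:-→d10:-→d11:-→d12:-→d13:-→d14:-→d15:-→d16:H1→d17:-→d18:-→d19:-→d20:-→d21:-→d22:-→d23:-→d24:-→d25:-→d26:-→d27:-→d28:-→d29:-→d30:-→d31:-→d32:H5 -> H5
  - 158.182.0.0/16 clear@16

== LOOKUPS ==
["H4","H5","H4","H4","H3","H0","H3","H5","H2","H5"]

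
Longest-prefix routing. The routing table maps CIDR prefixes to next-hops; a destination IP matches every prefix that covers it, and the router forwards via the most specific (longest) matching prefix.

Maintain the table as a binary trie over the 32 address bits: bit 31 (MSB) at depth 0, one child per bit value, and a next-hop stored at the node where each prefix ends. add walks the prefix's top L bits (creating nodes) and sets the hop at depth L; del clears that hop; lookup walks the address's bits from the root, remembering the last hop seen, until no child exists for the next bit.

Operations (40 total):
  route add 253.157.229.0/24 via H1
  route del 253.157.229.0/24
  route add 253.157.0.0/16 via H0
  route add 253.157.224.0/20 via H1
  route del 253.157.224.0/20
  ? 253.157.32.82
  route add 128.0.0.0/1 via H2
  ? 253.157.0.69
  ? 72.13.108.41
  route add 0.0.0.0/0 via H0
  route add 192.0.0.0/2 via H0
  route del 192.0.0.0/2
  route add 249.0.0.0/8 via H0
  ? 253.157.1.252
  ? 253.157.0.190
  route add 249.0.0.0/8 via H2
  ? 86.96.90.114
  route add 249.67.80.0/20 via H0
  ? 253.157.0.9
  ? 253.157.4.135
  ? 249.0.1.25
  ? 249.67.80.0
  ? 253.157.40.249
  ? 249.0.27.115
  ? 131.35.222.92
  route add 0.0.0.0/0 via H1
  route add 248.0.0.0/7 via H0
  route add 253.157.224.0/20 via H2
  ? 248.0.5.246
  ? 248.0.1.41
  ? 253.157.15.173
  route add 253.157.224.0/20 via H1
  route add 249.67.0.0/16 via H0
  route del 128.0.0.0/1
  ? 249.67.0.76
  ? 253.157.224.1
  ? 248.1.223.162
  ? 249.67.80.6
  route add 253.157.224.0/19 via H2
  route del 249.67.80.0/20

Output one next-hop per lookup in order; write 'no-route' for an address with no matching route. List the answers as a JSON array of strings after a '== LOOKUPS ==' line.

Apply in order:
  + 253.157.229.0/24 (H1) depth=24
  del 253.157.229.0/24 (clear depth 24)
  + 253.157.0.0/16 (H0) depth=16
  + 253.157.224.0/20 (H1) depth=20
  del 253.157.224.0/20 (clear depth 20)
  lookup 253.157.32.82: bits 1111110110011101 walk d0:-→d1:-→d2:-→d3:-→d4:-→d5:-→d6:-→d7:-→d8:-→d9:-→d10:-→d11:-→d12:-→d13:-→d14:-→d15:-→d16:H0 -> H0
  + 128.0.0.0/1 (H2) depth=1
  lookup 253.157.0.69: bits 1111110110011101 walk d0:-→d1:H2→d2:-→d3:-→d4:-→d5:-→d6:-→d7:-→d8:-→d9:-→d10:-→d11:-→d12:-→d13:-→d14:-→d15:-→d16:H0 -> H0
  lookup 72.13.108.41: bits ε walk d0:- -> no-route
  + 0.0.0.0/0 (H0) depth=0
  + 192.0.0.0/2 (H0) depth=2
  del 192.0.0.0/2 (clear depth 2)
  + 249.0.0.0/8 (H0) depth=8
  lookup 253.157.1.252: bits 1111110110011101 walk d0:H0→d1:H2→d2:-→d3:-→d4:-→d5:-→d6:-→d7:-→d8:-→d9:-→d10:-→d11:-→d12:-→d13:-→d14:-→d15:-→d16:H0 -> H0
  lookup 253.157.0.190: bits 1111110110011101 walk d0:H0→d1:H2→d2:-→d3:-→d4:-→d5:-→d6:-→d7:-→d8:-→d9:-→d10:-→d11:-→d12:-→d13:-→d14:-→d15:-→d16:H0 -> H0
  + 249.0.0.0/8 (H2) depth=8
  lookup 86.96.90.114: bits ε walk d0:H0 -> H0
  + 249.67.80.0/20 (H0) depth=20
  lookup 253.157.0.9: bits 1111110110011101 walk d0:H0→d1:H2→d2:-→d3:-→d4:-→d5:-→d6:-→d7:-→d8:-→d9:-→d10:-→d11:-→d12:-→d13:-→d14:-→d15:-→d16:H0 -> H0
  lookup 253.157.4.135: bits 1111110110011101 walk d0:H0→d1:H2→d2:-→d3:-→d4:-→d5:-→d6:-→d7:-→d8:-→d9:-→d10:-→d11:-→d12:-→d13:-→d14:-→d15:-→d16:H0 -> H0
  lookup 249.0.1.25: bits 111110010 walk d0:H0→d1:H2→d2:-→d3:-→d4:-→d5:-→d6:-→d7:-→d8:H2→d9:- -> H2
  lookup 249.67.80.0: bits 11111001010000110101 walk d0:H0→d1:H2→d2:-→d3:-→d4:-→d5:-→d6:-→d7:-→d8:H2→d9:-→d10:-→d11:-→d12:-→d13:-→d14:-→d15:-→d16:-→d17:-→d18:-→d19:-→d20:H0 -> H0
  lookup 253.157.40.249: bits 1111110110011101 walk d0:H0→d1:H2→d2:-→d3:-→d4:-→d5:-→d6:-→d7:-→d8:-→d9:-→d10:-→d11:-→d12:-→d13:-→d14:-→d15:-→d16:H0 -> H0
  lookup 249.0.27.115: bits 111110010 walk d0:H0→d1:H2→d2:-→d3:-→d4:-→d5:-→d6:-→d7:-→d8:H2→d9:- -> H2
  lookup 131.35.222.92: bits 1 walk d0:H0→d1:H2 -> H2
  + 0.0.0.0/0 (H1) depth=0
  + 248.0.0.0/7 (H0) depth=7
  + 253.157.224.0/20 (H2) depth=20
  lookup 248.0.5.246: bits 1111100 walk d0:H1→d1:H2→d2:-→d3:-→d4:-→d5:-→d6:-→d7:H0 -> H0
  lookup 248.0.1.41: bits 1111100 walk d0:H1→d1:H2→d2:-→d3:-→d4:-→d5:-→d6:-→d7:H0 -> H0
  lookup 253.157.15.173: bits 1111110110011101 walk d0:H1→d1:H2→d2:-→d3:-→d4:-→d5:-→d6:-→d7:-→d8:-→d9:-→d10:-→d11:-→d12:-→d13:-→d14:-→d15:-→d16:H0 -> H0
  + 253.157.224.0/20 (H1) depth=20
  + 249.67.0.0/16 (H0) depth=16
  del 128.0.0.0/1 (clear depth 1)
  lookup 249.67.0.76: bits 11111001010000110 walk d0:H1→d1:-→d2:-→d3:-→d4:-→d5:-→d6:-→d7:H0→d8:H2→d9:-→d10:-→d11:-→d12:-→d13:-→d14:-→d15:-→d16:H0→d17:- -> H0
  lookup 253.157.224.1: bits 111111011001110111100 walk d0:H1→d1:-→d2:-→d3:-→d4:-→d5:-→d6:-→d7:-→d8:-→d9:-→d10:-→d11:-→d12:-→d13:-→d14:-→d15:-→d16:H0→d17:-→d18:-→d19:-→d20:H1→d21:- -> H1
  lookup 248.1.223.162: bits 1111100 walk d0:H1→d1:-→d2:-→d3:-→d4:-→d5:-→d6:-→d7:H0 -> H0
  lookup 249.67.80.6: bits 11111001010000110101 walk d0:H1→d1:-→d2:-→d3:-→d4:-→d5:-→d6:-→d7:H0→d8:H2→d9:-→d10:-→d11:-→d12:-→d13:-→d14:-→d15:-→d16:H0→d17:-→d18:-→d19:-→d20:H0 -> H0
  + 253.157.224.0/19 (H2) depth=19
  del 249.67.80.0/20 (clear depth 20)

== LOOKUPS ==
["H0","H0","no-route","H0","H0","H0","H0","H0","H2","H0","H0","H2","H2","H0","H0","H0","H0","H1","H0","H0"]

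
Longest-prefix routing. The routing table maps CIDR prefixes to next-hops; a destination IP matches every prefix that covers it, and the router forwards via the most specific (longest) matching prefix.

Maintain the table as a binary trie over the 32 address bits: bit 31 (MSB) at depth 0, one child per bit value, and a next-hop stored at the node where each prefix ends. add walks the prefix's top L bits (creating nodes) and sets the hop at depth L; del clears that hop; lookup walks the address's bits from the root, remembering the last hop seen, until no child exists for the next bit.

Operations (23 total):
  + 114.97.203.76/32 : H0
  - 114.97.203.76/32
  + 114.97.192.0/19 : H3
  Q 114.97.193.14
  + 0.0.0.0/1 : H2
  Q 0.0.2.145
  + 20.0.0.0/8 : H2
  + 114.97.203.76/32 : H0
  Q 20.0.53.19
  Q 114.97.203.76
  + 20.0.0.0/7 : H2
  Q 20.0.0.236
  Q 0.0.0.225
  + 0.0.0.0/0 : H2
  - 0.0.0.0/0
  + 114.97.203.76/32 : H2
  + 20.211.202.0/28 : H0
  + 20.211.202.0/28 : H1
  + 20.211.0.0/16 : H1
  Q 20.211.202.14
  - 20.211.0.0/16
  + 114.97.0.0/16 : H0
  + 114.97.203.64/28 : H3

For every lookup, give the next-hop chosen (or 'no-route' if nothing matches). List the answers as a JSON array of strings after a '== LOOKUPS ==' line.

Trace:
  + 114.97.203.76/32 (H0) depth=32
  - 114.97.203.76/32 clear@32
  + 114.97.192.0/19 (H3) depth=19
  ? 114.97.193.14  path d0:-→d1:-→d2:-→d3:-→d4:-→d5:-→d6:-→d7:-→d8:-→d9:-→d10:-→d11:-→d12:-→d13:-→d14:-→d15:-→d16:-→d17:-→d18:-→d19:H3→d20:-  best=H3
  + 0.0.0.0/1 (H2) depth=1
  ? 0.0.2.145  path d0:-→d1:H2  best=H2
  + 20.0.0.0/8 (H2) depth=8
  + 114.97.203.76/32 (H0) depth=32
  ? 20.0.53.19  path d0:-→d1:H2→d2:-→d3:-→d4:-→d5:-→d6:-→d7:-→d8:H2  best=H2
  ? 114.97.203.76  path d0:-→d1:H2→d2:-→d3:-→d4:-→d5:-→d6:-→d7:-→d8:-→d9:-→d10:-→d11:-→d12:-→d13:-→d14:-→d15:-→d16:-→d17:-→d18:-→d19:H3→d20:-→d21:-→d22:-→d23:-→d24:-→d25:-→d26:-→d27:-→d28:-→d29:-→d30:-→d31:-→d32:H0  best=H0
  + 20.0.0.0/7 (H2) depth=7
  ? 20.0.0.236  path d0:-→d1:H2→d2:-→d3:-→d4:-→d5:-→d6:-→d7:H2→d8:H2  best=H2
  ? 0.0.0.225  path d0:-→d1:H2→d2:-→d3:-  best=H2
  + 0.0.0.0/0 (H2) depth=0
  - 0.0.0.0/0 clear@0
  + 114.97.203.76/32 (H2) depth=32
  + 20.211.202.0/28 (H0) depth=28
  + 20.211.202.0/28 (H1) depth=28
  + 20.211.0.0/16 (H1) depth=16
  ? 20.211.202.14  path d0:-→d1:H2→d2:-→d3:-→d4:-→d5:-→d6:-→d7:H2→d8:H2→d9:-→d10:-→d11:-→d12:-→d13:-→d14:-→d15:-→d16:H1→d17:-→d18:-→d19:-→d20:-→d21:-→d22:-→d23:-→d24:-→d25:-→d26:-→d27:-→d28:H1  best=H1
  - 20.211.0.0/16 clear@16
  + 114.97.0.0/16 (H0) depth=16
  + 114.97.203.64/28 (H3) depth=28

== LOOKUPS ==
["H3","H2","H2","H0","H2","H2","H1"]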